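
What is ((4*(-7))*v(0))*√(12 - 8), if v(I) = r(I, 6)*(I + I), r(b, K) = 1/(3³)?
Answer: 0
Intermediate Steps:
r(b, K) = 1/27
v(I) = 2*I/27 (v(I) = (I + I)/27 = (2*I)/27 = 2*I/27)
((4*(-7))*v(0))*√(12 - 8) = ((4*(-7))*((2/27)*0))*√(12 - 8) = (-28*0)*√4 = 0*2 = 0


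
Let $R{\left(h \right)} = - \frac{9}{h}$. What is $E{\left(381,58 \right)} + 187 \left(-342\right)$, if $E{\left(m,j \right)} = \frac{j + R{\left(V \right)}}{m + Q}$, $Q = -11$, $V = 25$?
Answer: $- \frac{591573059}{9250} \approx -63954.0$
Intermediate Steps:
$E{\left(m,j \right)} = \frac{- \frac{9}{25} + j}{-11 + m}$ ($E{\left(m,j \right)} = \frac{j - \frac{9}{25}}{m - 11} = \frac{j - \frac{9}{25}}{-11 + m} = \frac{- \frac{9}{25} + j}{-11 + m}$)
$E{\left(381,58 \right)} + 187 \left(-342\right) = \frac{- \frac{9}{25} + 58}{-11 + 381} + 187 \left(-342\right) = \frac{1}{370} \cdot \frac{1441}{25} - 63954 = \frac{1441}{9250} - 63954 = - \frac{591573059}{9250}$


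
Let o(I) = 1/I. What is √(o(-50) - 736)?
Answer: 3*I*√8178/10 ≈ 27.13*I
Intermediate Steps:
√(o(-50) - 736) = √(1/(-50) - 736) = √(-1/50 - 736) = √(-36801/50) = 3*I*√8178/10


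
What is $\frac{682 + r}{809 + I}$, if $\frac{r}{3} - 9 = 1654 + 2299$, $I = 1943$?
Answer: $\frac{1571}{344} \approx 4.5669$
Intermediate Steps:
$r = 11886$ ($r = 27 + 3 \left(1654 + 2299\right) = 27 + 3 \cdot 3953 = 27 + 11859 = 11886$)
$\frac{682 + r}{809 + I} = \frac{682 + 11886}{809 + 1943} = \frac{12568}{2752} = 12568 \cdot \frac{1}{2752} = \frac{1571}{344}$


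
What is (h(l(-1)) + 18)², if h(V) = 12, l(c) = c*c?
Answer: 900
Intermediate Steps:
l(c) = c²
(h(l(-1)) + 18)² = (12 + 18)² = 30² = 900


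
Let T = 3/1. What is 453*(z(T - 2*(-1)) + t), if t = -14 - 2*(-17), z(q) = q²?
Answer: 20385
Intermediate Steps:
T = 3 (T = 3*1 = 3)
t = 20 (t = -14 + 34 = 20)
453*(z(T - 2*(-1)) + t) = 453*((3 - 2*(-1))² + 20) = 453*((3 + 2)² + 20) = 453*(5² + 20) = 453*(25 + 20) = 453*45 = 20385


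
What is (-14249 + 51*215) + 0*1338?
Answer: -3284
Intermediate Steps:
(-14249 + 51*215) + 0*1338 = (-14249 + 10965) + 0 = -3284 + 0 = -3284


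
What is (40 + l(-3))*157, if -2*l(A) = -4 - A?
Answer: 12717/2 ≈ 6358.5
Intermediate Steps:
l(A) = 2 + A/2 (l(A) = -(-4 - A)/2 = 2 + A/2)
(40 + l(-3))*157 = (40 + (2 + (1/2)*(-3)))*157 = (40 + (2 - 3/2))*157 = (40 + 1/2)*157 = (81/2)*157 = 12717/2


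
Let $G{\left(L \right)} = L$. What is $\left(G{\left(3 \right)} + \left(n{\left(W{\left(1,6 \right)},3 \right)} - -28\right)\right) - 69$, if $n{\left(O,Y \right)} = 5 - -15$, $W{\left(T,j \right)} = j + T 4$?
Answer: $-18$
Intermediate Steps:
$W{\left(T,j \right)} = j + 4 T$
$n{\left(O,Y \right)} = 20$ ($n{\left(O,Y \right)} = 5 + 15 = 20$)
$\left(G{\left(3 \right)} + \left(n{\left(W{\left(1,6 \right)},3 \right)} - -28\right)\right) - 69 = \left(3 + \left(20 - -28\right)\right) - 69 = \left(3 + \left(20 + 28\right)\right) - 69 = \left(3 + 48\right) - 69 = 51 - 69 = -18$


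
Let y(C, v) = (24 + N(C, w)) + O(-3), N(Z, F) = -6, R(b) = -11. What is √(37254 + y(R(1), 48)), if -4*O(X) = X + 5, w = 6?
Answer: √149086/2 ≈ 193.06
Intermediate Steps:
O(X) = -5/4 - X/4 (O(X) = -(X + 5)/4 = -(5 + X)/4 = -5/4 - X/4)
y(C, v) = 35/2 (y(C, v) = (24 - 6) + (-5/4 - ¼*(-3)) = 18 + (-5/4 + ¾) = 18 - ½ = 35/2)
√(37254 + y(R(1), 48)) = √(37254 + 35/2) = √(74543/2) = √149086/2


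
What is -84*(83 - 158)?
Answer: 6300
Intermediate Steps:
-84*(83 - 158) = -84*(-75) = 6300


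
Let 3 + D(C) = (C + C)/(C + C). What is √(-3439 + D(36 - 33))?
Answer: I*√3441 ≈ 58.66*I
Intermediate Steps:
D(C) = -2 (D(C) = -3 + (C + C)/(C + C) = -3 + (2*C)/((2*C)) = -3 + (2*C)*(1/(2*C)) = -3 + 1 = -2)
√(-3439 + D(36 - 33)) = √(-3439 - 2) = √(-3441) = I*√3441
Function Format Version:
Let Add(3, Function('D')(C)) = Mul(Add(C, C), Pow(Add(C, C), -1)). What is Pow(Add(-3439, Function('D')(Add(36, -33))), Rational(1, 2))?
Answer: Mul(I, Pow(3441, Rational(1, 2))) ≈ Mul(58.660, I)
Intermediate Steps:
Function('D')(C) = -2 (Function('D')(C) = Add(-3, Mul(Add(C, C), Pow(Add(C, C), -1))) = Add(-3, Mul(Mul(2, C), Pow(Mul(2, C), -1))) = Add(-3, Mul(Mul(2, C), Mul(Rational(1, 2), Pow(C, -1)))) = Add(-3, 1) = -2)
Pow(Add(-3439, Function('D')(Add(36, -33))), Rational(1, 2)) = Pow(Add(-3439, -2), Rational(1, 2)) = Pow(-3441, Rational(1, 2)) = Mul(I, Pow(3441, Rational(1, 2)))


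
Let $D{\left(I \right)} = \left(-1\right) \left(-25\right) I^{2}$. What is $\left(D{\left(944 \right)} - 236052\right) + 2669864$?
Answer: $24712212$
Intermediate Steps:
$D{\left(I \right)} = 25 I^{2}$
$\left(D{\left(944 \right)} - 236052\right) + 2669864 = \left(25 \cdot 944^{2} - 236052\right) + 2669864 = \left(25 \cdot 891136 - 236052\right) + 2669864 = \left(22278400 - 236052\right) + 2669864 = 22042348 + 2669864 = 24712212$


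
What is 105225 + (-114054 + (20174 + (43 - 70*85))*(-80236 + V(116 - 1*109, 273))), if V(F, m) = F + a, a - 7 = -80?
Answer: -1145677463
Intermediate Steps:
a = -73 (a = 7 - 80 = -73)
V(F, m) = -73 + F (V(F, m) = F - 73 = -73 + F)
105225 + (-114054 + (20174 + (43 - 70*85))*(-80236 + V(116 - 1*109, 273))) = 105225 + (-114054 + (20174 + (43 - 70*85))*(-80236 + (-73 + (116 - 1*109)))) = 105225 + (-114054 + (20174 + (43 - 5950))*(-80236 + (-73 + (116 - 109)))) = 105225 + (-114054 + (20174 - 5907)*(-80236 + (-73 + 7))) = 105225 + (-114054 + 14267*(-80236 - 66)) = 105225 + (-114054 + 14267*(-80302)) = 105225 + (-114054 - 1145668634) = 105225 - 1145782688 = -1145677463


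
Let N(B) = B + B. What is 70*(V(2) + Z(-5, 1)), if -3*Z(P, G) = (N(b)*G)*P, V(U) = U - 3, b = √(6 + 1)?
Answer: -70 + 700*√7/3 ≈ 547.34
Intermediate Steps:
b = √7 ≈ 2.6458
N(B) = 2*B
V(U) = -3 + U
Z(P, G) = -2*G*P*√7/3 (Z(P, G) = -(2*√7)*G*P/3 = -2*G*√7*P/3 = -2*G*P*√7/3)
70*(V(2) + Z(-5, 1)) = 70*((-3 + 2) - ⅔*1*(-5)*√7) = 70*(-1 + 10*√7/3) = -70 + 700*√7/3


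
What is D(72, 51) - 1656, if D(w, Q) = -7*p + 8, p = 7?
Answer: -1697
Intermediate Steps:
D(w, Q) = -41 (D(w, Q) = -7*7 + 8 = -49 + 8 = -41)
D(72, 51) - 1656 = -41 - 1656 = -1697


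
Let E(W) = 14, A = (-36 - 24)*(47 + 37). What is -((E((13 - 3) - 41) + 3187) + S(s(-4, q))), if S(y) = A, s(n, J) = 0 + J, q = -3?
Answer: 1839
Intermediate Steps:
s(n, J) = J
A = -5040 (A = -60*84 = -5040)
S(y) = -5040
-((E((13 - 3) - 41) + 3187) + S(s(-4, q))) = -((14 + 3187) - 5040) = -(3201 - 5040) = -1*(-1839) = 1839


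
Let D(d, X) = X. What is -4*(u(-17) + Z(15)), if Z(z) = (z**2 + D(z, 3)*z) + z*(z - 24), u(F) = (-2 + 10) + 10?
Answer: -612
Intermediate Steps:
u(F) = 18 (u(F) = 8 + 10 = 18)
Z(z) = z**2 + 3*z + z*(-24 + z) (Z(z) = (z**2 + 3*z) + z*(z - 24) = (z**2 + 3*z) + z*(-24 + z) = z**2 + 3*z + z*(-24 + z))
-4*(u(-17) + Z(15)) = -4*(18 + 15*(-21 + 2*15)) = -4*(18 + 15*(-21 + 30)) = -4*(18 + 15*9) = -4*(18 + 135) = -4*153 = -612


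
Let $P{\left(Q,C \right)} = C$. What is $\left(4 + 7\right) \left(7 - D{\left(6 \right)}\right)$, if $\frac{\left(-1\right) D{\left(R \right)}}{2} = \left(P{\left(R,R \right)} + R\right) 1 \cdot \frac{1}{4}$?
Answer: $143$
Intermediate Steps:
$D{\left(R \right)} = - R$ ($D{\left(R \right)} = - 2 \left(R + R\right) 1 \cdot \frac{1}{4} = - 2 \cdot 2 R 1 \cdot \frac{1}{4} = - 2 \cdot 2 R \frac{1}{4} = - 2 \frac{R}{2} = - R$)
$\left(4 + 7\right) \left(7 - D{\left(6 \right)}\right) = \left(4 + 7\right) \left(7 - \left(-1\right) 6\right) = 11 \left(7 - -6\right) = 11 \left(7 + 6\right) = 11 \cdot 13 = 143$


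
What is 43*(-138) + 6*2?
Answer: -5922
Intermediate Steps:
43*(-138) + 6*2 = -5934 + 12 = -5922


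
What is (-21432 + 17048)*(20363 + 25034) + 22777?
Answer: -198997671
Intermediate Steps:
(-21432 + 17048)*(20363 + 25034) + 22777 = -4384*45397 + 22777 = -199020448 + 22777 = -198997671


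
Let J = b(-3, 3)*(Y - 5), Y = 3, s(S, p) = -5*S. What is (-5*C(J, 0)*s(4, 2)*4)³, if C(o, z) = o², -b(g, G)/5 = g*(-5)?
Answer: 729000000000000000000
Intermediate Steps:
b(g, G) = 25*g (b(g, G) = -5*g*(-5) = -(-25)*g = 25*g)
J = 150 (J = (25*(-3))*(3 - 5) = -75*(-2) = 150)
(-5*C(J, 0)*s(4, 2)*4)³ = (-5*150²*(-5*4)*4)³ = (-5*22500*(-20)*4)³ = (-(-2250000)*4)³ = (-5*(-1800000))³ = 9000000³ = 729000000000000000000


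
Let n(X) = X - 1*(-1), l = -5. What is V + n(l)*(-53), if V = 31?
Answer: 243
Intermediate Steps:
n(X) = 1 + X (n(X) = X + 1 = 1 + X)
V + n(l)*(-53) = 31 + (1 - 5)*(-53) = 31 - 4*(-53) = 31 + 212 = 243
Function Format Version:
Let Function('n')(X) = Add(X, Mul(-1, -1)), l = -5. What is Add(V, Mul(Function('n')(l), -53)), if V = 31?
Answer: 243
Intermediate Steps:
Function('n')(X) = Add(1, X) (Function('n')(X) = Add(X, 1) = Add(1, X))
Add(V, Mul(Function('n')(l), -53)) = Add(31, Mul(Add(1, -5), -53)) = Add(31, Mul(-4, -53)) = Add(31, 212) = 243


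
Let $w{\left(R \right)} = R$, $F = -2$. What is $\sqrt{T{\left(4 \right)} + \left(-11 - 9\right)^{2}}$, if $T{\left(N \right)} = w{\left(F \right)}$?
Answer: $\sqrt{398} \approx 19.95$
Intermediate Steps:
$T{\left(N \right)} = -2$
$\sqrt{T{\left(4 \right)} + \left(-11 - 9\right)^{2}} = \sqrt{-2 + \left(-11 - 9\right)^{2}} = \sqrt{-2 + \left(-20\right)^{2}} = \sqrt{-2 + 400} = \sqrt{398}$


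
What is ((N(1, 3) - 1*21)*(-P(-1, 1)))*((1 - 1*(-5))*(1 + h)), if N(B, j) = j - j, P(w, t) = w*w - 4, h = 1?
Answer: -756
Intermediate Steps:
P(w, t) = -4 + w² (P(w, t) = w² - 4 = -4 + w²)
N(B, j) = 0
((N(1, 3) - 1*21)*(-P(-1, 1)))*((1 - 1*(-5))*(1 + h)) = ((0 - 1*21)*(-(-4 + (-1)²)))*((1 - 1*(-5))*(1 + 1)) = ((0 - 21)*(-(-4 + 1)))*((1 + 5)*2) = (-(-21)*(-3))*(6*2) = -21*3*12 = -63*12 = -756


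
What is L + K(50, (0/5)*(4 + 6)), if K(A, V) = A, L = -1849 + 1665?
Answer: -134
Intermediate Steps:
L = -184
L + K(50, (0/5)*(4 + 6)) = -184 + 50 = -134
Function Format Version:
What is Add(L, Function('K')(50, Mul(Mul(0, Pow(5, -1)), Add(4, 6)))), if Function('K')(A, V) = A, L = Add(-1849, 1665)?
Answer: -134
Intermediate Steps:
L = -184
Add(L, Function('K')(50, Mul(Mul(0, Pow(5, -1)), Add(4, 6)))) = Add(-184, 50) = -134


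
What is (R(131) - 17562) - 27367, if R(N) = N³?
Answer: 2203162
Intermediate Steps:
(R(131) - 17562) - 27367 = (131³ - 17562) - 27367 = (2248091 - 17562) - 27367 = 2230529 - 27367 = 2203162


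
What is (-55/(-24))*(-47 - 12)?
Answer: -3245/24 ≈ -135.21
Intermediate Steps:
(-55/(-24))*(-47 - 12) = -55*(-1/24)*(-59) = (55/24)*(-59) = -3245/24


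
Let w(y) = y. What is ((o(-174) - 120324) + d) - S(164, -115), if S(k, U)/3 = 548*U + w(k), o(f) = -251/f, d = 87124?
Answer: 27034283/174 ≈ 1.5537e+5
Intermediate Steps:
S(k, U) = 3*k + 1644*U (S(k, U) = 3*(548*U + k) = 3*(k + 548*U) = 3*k + 1644*U)
((o(-174) - 120324) + d) - S(164, -115) = ((-251/(-174) - 120324) + 87124) - (3*164 + 1644*(-115)) = ((-251*(-1/174) - 120324) + 87124) - (492 - 189060) = ((251/174 - 120324) + 87124) - 1*(-188568) = (-20936125/174 + 87124) + 188568 = -5776549/174 + 188568 = 27034283/174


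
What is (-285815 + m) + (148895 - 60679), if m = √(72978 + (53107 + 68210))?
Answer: -197599 + √194295 ≈ -1.9716e+5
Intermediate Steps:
m = √194295 (m = √(72978 + 121317) = √194295 ≈ 440.79)
(-285815 + m) + (148895 - 60679) = (-285815 + √194295) + (148895 - 60679) = (-285815 + √194295) + 88216 = -197599 + √194295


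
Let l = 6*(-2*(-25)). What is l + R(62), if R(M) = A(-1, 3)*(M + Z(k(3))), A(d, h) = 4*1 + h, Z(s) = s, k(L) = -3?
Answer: 713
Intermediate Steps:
A(d, h) = 4 + h
l = 300 (l = 6*50 = 300)
R(M) = -21 + 7*M (R(M) = (4 + 3)*(M - 3) = 7*(-3 + M) = -21 + 7*M)
l + R(62) = 300 + (-21 + 7*62) = 300 + (-21 + 434) = 300 + 413 = 713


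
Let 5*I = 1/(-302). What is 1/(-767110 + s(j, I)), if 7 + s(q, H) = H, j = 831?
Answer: -1510/1158346671 ≈ -1.3036e-6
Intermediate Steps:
I = -1/1510 (I = (1/5)/(-302) = (1/5)*(-1/302) = -1/1510 ≈ -0.00066225)
s(q, H) = -7 + H
1/(-767110 + s(j, I)) = 1/(-767110 + (-7 - 1/1510)) = 1/(-767110 - 10571/1510) = 1/(-1158346671/1510) = -1510/1158346671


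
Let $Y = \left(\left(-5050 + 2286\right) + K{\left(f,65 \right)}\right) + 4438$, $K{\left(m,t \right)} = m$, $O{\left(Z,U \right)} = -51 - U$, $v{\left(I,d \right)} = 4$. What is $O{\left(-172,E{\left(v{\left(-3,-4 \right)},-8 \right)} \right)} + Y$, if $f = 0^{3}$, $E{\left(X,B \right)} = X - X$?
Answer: $1623$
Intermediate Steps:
$E{\left(X,B \right)} = 0$
$f = 0$
$Y = 1674$ ($Y = \left(\left(-5050 + 2286\right) + 0\right) + 4438 = \left(-2764 + 0\right) + 4438 = -2764 + 4438 = 1674$)
$O{\left(-172,E{\left(v{\left(-3,-4 \right)},-8 \right)} \right)} + Y = \left(-51 - 0\right) + 1674 = \left(-51 + 0\right) + 1674 = -51 + 1674 = 1623$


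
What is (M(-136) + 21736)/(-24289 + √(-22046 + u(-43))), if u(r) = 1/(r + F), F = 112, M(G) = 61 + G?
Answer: -36302558001/40708452122 - 21661*I*√104960937/40708452122 ≈ -0.89177 - 0.0054514*I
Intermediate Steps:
u(r) = 1/(112 + r) (u(r) = 1/(r + 112) = 1/(112 + r))
(M(-136) + 21736)/(-24289 + √(-22046 + u(-43))) = ((61 - 136) + 21736)/(-24289 + √(-22046 + 1/(112 - 43))) = (-75 + 21736)/(-24289 + √(-22046 + 1/69)) = 21661/(-24289 + √(-22046 + 1/69)) = 21661/(-24289 + √(-1521173/69)) = 21661/(-24289 + I*√104960937/69)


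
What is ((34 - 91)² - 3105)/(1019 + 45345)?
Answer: 36/11591 ≈ 0.0031059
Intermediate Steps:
((34 - 91)² - 3105)/(1019 + 45345) = ((-57)² - 3105)/46364 = (3249 - 3105)*(1/46364) = 144*(1/46364) = 36/11591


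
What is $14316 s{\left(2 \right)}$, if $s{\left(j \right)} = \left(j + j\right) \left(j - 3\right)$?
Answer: $-57264$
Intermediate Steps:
$s{\left(j \right)} = 2 j \left(-3 + j\right)$
$14316 s{\left(2 \right)} = 14316 \cdot 2 \cdot 2 \left(-3 + 2\right) = 14316 \cdot 2 \cdot 2 \left(-1\right) = 14316 \left(-4\right) = -57264$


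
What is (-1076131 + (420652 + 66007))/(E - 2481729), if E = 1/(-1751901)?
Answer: 516348293136/2173871758415 ≈ 0.23752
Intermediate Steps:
E = -1/1751901 ≈ -5.7081e-7
(-1076131 + (420652 + 66007))/(E - 2481729) = (-1076131 + (420652 + 66007))/(-1/1751901 - 2481729) = (-1076131 + 486659)/(-4347743516830/1751901) = -589472*(-1751901/4347743516830) = 516348293136/2173871758415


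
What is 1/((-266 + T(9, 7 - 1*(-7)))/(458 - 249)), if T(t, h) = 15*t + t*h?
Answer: -209/5 ≈ -41.800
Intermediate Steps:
T(t, h) = 15*t + h*t
1/((-266 + T(9, 7 - 1*(-7)))/(458 - 249)) = 1/((-266 + 9*(15 + (7 - 1*(-7))))/(458 - 249)) = 1/((-266 + 9*(15 + (7 + 7)))/209) = 1/((-266 + 9*(15 + 14))*(1/209)) = 1/((-266 + 9*29)*(1/209)) = 1/((-266 + 261)*(1/209)) = 1/(-5*1/209) = 1/(-5/209) = -209/5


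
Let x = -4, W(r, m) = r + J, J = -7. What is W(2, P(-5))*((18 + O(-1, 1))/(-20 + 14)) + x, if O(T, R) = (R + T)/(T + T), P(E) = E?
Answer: 11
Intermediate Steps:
O(T, R) = (R + T)/(2*T) (O(T, R) = (R + T)/((2*T)) = (R + T)*(1/(2*T)) = (R + T)/(2*T))
W(r, m) = -7 + r (W(r, m) = r - 7 = -7 + r)
W(2, P(-5))*((18 + O(-1, 1))/(-20 + 14)) + x = (-7 + 2)*((18 + (1/2)*(1 - 1)/(-1))/(-20 + 14)) - 4 = -5*(18 + (1/2)*(-1)*0)/(-6) - 4 = -5*(18 + 0)*(-1)/6 - 4 = -90*(-1)/6 - 4 = -5*(-3) - 4 = 15 - 4 = 11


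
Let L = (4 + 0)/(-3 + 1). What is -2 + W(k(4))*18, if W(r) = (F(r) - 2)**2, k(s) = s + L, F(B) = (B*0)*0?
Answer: 70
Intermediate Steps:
L = -2 (L = 4/(-2) = 4*(-1/2) = -2)
F(B) = 0 (F(B) = 0*0 = 0)
k(s) = -2 + s (k(s) = s - 2 = -2 + s)
W(r) = 4 (W(r) = (0 - 2)**2 = (-2)**2 = 4)
-2 + W(k(4))*18 = -2 + 4*18 = -2 + 72 = 70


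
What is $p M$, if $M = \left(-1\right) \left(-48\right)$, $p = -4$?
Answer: $-192$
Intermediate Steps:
$M = 48$
$p M = \left(-4\right) 48 = -192$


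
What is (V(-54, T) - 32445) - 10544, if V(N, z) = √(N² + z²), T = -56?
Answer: -42989 + 2*√1513 ≈ -42911.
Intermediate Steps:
(V(-54, T) - 32445) - 10544 = (√((-54)² + (-56)²) - 32445) - 10544 = (√(2916 + 3136) - 32445) - 10544 = (√6052 - 32445) - 10544 = (2*√1513 - 32445) - 10544 = (-32445 + 2*√1513) - 10544 = -42989 + 2*√1513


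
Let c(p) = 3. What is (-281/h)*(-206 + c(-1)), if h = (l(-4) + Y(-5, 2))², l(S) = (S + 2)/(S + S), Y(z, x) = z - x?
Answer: 912688/729 ≈ 1252.0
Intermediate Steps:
l(S) = (2 + S)/(2*S) (l(S) = (2 + S)/((2*S)) = (2 + S)*(1/(2*S)) = (2 + S)/(2*S))
h = 729/16 (h = ((½)*(2 - 4)/(-4) + (-5 - 1*2))² = ((½)*(-¼)*(-2) + (-5 - 2))² = (¼ - 7)² = (-27/4)² = 729/16 ≈ 45.563)
(-281/h)*(-206 + c(-1)) = (-281/729/16)*(-206 + 3) = -281*16/729*(-203) = -4496/729*(-203) = 912688/729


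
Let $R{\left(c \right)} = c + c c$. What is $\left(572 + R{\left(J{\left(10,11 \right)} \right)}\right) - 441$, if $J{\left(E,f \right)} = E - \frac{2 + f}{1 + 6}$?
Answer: $\frac{10067}{49} \approx 205.45$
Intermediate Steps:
$J{\left(E,f \right)} = - \frac{2}{7} + E - \frac{f}{7}$ ($J{\left(E,f \right)} = E - \frac{2 + f}{7} = E - \left(2 + f\right) \frac{1}{7} = E - \left(\frac{2}{7} + \frac{f}{7}\right) = - \frac{2}{7} + E - \frac{f}{7}$)
$R{\left(c \right)} = c + c^{2}$
$\left(572 + R{\left(J{\left(10,11 \right)} \right)}\right) - 441 = \left(572 + \left(- \frac{2}{7} + 10 - \frac{11}{7}\right) \left(1 - - \frac{57}{7}\right)\right) - 441 = \left(572 + \frac{57 \left(1 + \frac{57}{7}\right)}{7}\right) - 441 = \left(572 + \frac{57}{7} \cdot \frac{64}{7}\right) - 441 = \left(572 + \frac{3648}{49}\right) - 441 = \frac{31676}{49} - 441 = \frac{10067}{49}$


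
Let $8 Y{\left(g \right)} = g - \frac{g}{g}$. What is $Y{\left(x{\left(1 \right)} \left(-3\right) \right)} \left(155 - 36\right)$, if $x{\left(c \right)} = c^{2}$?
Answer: $- \frac{119}{2} \approx -59.5$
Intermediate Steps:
$Y{\left(g \right)} = - \frac{1}{8} + \frac{g}{8}$ ($Y{\left(g \right)} = \frac{g - \frac{g}{g}}{8} = \frac{g - 1}{8} = \frac{-1 + g}{8} = - \frac{1}{8} + \frac{g}{8}$)
$Y{\left(x{\left(1 \right)} \left(-3\right) \right)} \left(155 - 36\right) = \left(- \frac{1}{8} + \frac{1^{2} \left(-3\right)}{8}\right) \left(155 - 36\right) = \left(- \frac{1}{8} + \frac{1 \left(-3\right)}{8}\right) 119 = \left(- \frac{1}{8} + \frac{1}{8} \left(-3\right)\right) 119 = \left(- \frac{1}{8} - \frac{3}{8}\right) 119 = \left(- \frac{1}{2}\right) 119 = - \frac{119}{2}$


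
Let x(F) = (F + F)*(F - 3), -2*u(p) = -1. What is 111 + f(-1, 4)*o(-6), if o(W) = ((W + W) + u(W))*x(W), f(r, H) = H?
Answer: -4857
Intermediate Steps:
u(p) = 1/2 (u(p) = -1/2*(-1) = 1/2)
x(F) = 2*F*(-3 + F) (x(F) = (2*F)*(-3 + F) = 2*F*(-3 + F))
o(W) = 2*W*(1/2 + 2*W)*(-3 + W) (o(W) = ((W + W) + 1/2)*(2*W*(-3 + W)) = (2*W + 1/2)*(2*W*(-3 + W)) = (1/2 + 2*W)*(2*W*(-3 + W)) = 2*W*(1/2 + 2*W)*(-3 + W))
111 + f(-1, 4)*o(-6) = 111 + 4*(-6*(1 + 4*(-6))*(-3 - 6)) = 111 + 4*(-6*(1 - 24)*(-9)) = 111 + 4*(-6*(-23)*(-9)) = 111 + 4*(-1242) = 111 - 4968 = -4857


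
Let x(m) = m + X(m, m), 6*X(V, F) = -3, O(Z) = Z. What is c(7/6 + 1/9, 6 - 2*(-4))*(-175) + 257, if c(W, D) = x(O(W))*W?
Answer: 13459/162 ≈ 83.080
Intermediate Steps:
X(V, F) = -½ (X(V, F) = (⅙)*(-3) = -½)
x(m) = -½ + m (x(m) = m - ½ = -½ + m)
c(W, D) = W*(-½ + W) (c(W, D) = (-½ + W)*W = W*(-½ + W))
c(7/6 + 1/9, 6 - 2*(-4))*(-175) + 257 = ((7/6 + 1/9)*(-½ + (7/6 + 1/9)))*(-175) + 257 = ((7*(⅙) + 1*(⅑))*(-½ + (7*(⅙) + 1*(⅑))))*(-175) + 257 = ((7/6 + ⅑)*(-½ + (7/6 + ⅑)))*(-175) + 257 = (23*(-½ + 23/18)/18)*(-175) + 257 = ((23/18)*(7/9))*(-175) + 257 = (161/162)*(-175) + 257 = -28175/162 + 257 = 13459/162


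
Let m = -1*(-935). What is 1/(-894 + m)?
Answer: 1/41 ≈ 0.024390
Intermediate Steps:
m = 935
1/(-894 + m) = 1/(-894 + 935) = 1/41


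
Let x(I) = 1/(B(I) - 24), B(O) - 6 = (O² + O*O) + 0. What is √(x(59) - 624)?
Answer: I*√1880545870/1736 ≈ 24.98*I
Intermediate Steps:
B(O) = 6 + 2*O² (B(O) = 6 + ((O² + O*O) + 0) = 6 + ((O² + O²) + 0) = 6 + (2*O² + 0) = 6 + 2*O²)
x(I) = 1/(-18 + 2*I²) (x(I) = 1/((6 + 2*I²) - 24) = 1/(-18 + 2*I²))
√(x(59) - 624) = √(1/(2*(-9 + 59²)) - 624) = √(1/(2*(-9 + 3481)) - 624) = √((½)/3472 - 624) = √((½)*(1/3472) - 624) = √(1/6944 - 624) = √(-4333055/6944) = I*√1880545870/1736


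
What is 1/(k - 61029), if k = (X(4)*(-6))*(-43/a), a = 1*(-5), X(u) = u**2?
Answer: -5/309273 ≈ -1.6167e-5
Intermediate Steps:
a = -5
k = -4128/5 (k = (4**2*(-6))*(-43/(-5)) = (16*(-6))*(-43*(-1/5)) = -96*43/5 = -4128/5 ≈ -825.60)
1/(k - 61029) = 1/(-4128/5 - 61029) = 1/(-309273/5) = -5/309273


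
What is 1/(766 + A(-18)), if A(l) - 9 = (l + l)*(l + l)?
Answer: 1/2071 ≈ 0.00048286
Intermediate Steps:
A(l) = 9 + 4*l² (A(l) = 9 + (l + l)*(l + l) = 9 + (2*l)*(2*l) = 9 + 4*l²)
1/(766 + A(-18)) = 1/(766 + (9 + 4*(-18)²)) = 1/(766 + (9 + 4*324)) = 1/(766 + (9 + 1296)) = 1/(766 + 1305) = 1/2071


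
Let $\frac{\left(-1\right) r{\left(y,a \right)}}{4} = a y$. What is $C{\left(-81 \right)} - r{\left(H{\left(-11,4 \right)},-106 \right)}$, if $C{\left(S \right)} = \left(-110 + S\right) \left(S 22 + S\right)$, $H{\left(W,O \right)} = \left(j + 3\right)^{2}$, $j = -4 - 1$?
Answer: $354137$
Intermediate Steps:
$j = -5$ ($j = -4 - 1 = -5$)
$H{\left(W,O \right)} = 4$ ($H{\left(W,O \right)} = \left(-5 + 3\right)^{2} = \left(-2\right)^{2} = 4$)
$r{\left(y,a \right)} = - 4 a y$
$C{\left(S \right)} = 23 S \left(-110 + S\right)$ ($C{\left(S \right)} = \left(-110 + S\right) \left(22 S + S\right) = \left(-110 + S\right) 23 S = 23 S \left(-110 + S\right)$)
$C{\left(-81 \right)} - r{\left(H{\left(-11,4 \right)},-106 \right)} = 23 \left(-81\right) \left(-110 - 81\right) - \left(-4\right) \left(-106\right) 4 = 23 \left(-81\right) \left(-191\right) - 1696 = 355833 - 1696 = 354137$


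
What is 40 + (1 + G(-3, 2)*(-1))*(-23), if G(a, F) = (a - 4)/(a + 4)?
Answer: -144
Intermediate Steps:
G(a, F) = (-4 + a)/(4 + a)
40 + (1 + G(-3, 2)*(-1))*(-23) = 40 + (1 + ((-4 - 3)/(4 - 3))*(-1))*(-23) = 40 + (1 + (-7/1)*(-1))*(-23) = 40 + (1 + (1*(-7))*(-1))*(-23) = 40 + (1 - 7*(-1))*(-23) = 40 + (1 + 7)*(-23) = 40 + 8*(-23) = 40 - 184 = -144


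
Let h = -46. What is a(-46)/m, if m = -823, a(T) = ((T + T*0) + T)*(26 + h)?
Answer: -1840/823 ≈ -2.2357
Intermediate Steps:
a(T) = -40*T (a(T) = ((T + T*0) + T)*(26 - 46) = ((T + 0) + T)*(-20) = (T + T)*(-20) = (2*T)*(-20) = -40*T)
a(-46)/m = -40*(-46)/(-823) = 1840*(-1/823) = -1840/823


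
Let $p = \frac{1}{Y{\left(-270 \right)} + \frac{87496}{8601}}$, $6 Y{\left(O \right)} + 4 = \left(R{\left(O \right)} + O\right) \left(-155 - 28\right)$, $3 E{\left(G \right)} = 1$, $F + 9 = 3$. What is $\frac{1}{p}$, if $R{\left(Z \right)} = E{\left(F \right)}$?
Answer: $\frac{141647107}{17202} \approx 8234.3$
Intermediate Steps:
$F = -6$ ($F = -9 + 3 = -6$)
$E{\left(G \right)} = \frac{1}{3}$ ($E{\left(G \right)} = \frac{1}{3} \cdot 1 = \frac{1}{3}$)
$R{\left(Z \right)} = \frac{1}{3}$
$Y{\left(O \right)} = - \frac{65}{6} - \frac{61 O}{2}$ ($Y{\left(O \right)} = - \frac{2}{3} + \frac{\left(\frac{1}{3} + O\right) \left(-155 - 28\right)}{6} = - \frac{2}{3} + \frac{\left(\frac{1}{3} + O\right) \left(-183\right)}{6} = - \frac{2}{3} + \frac{-61 - 183 O}{6} = - \frac{2}{3} - \left(\frac{61}{6} + \frac{61 O}{2}\right) = - \frac{65}{6} - \frac{61 O}{2}$)
$p = \frac{17202}{141647107}$ ($p = \frac{1}{\left(- \frac{65}{6} - -8235\right) + \frac{87496}{8601}} = \frac{1}{\left(- \frac{65}{6} + 8235\right) + 87496 \cdot \frac{1}{8601}} = \frac{1}{\frac{49345}{6} + \frac{87496}{8601}} = \frac{1}{\frac{141647107}{17202}} = \frac{17202}{141647107} \approx 0.00012144$)
$\frac{1}{p} = \frac{1}{\frac{17202}{141647107}} = \frac{141647107}{17202}$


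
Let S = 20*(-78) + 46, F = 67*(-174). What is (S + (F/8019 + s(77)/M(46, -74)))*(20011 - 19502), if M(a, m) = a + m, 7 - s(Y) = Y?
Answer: -4116919759/5346 ≈ -7.7009e+5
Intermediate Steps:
s(Y) = 7 - Y
F = -11658
S = -1514 (S = -1560 + 46 = -1514)
(S + (F/8019 + s(77)/M(46, -74)))*(20011 - 19502) = (-1514 + (-11658/8019 + (7 - 1*77)/(46 - 74)))*(20011 - 19502) = (-1514 + (-11658*1/8019 + (7 - 77)/(-28)))*509 = (-1514 + (-3886/2673 - 70*(-1/28)))*509 = (-1514 + (-3886/2673 + 5/2))*509 = (-1514 + 5593/5346)*509 = -8088251/5346*509 = -4116919759/5346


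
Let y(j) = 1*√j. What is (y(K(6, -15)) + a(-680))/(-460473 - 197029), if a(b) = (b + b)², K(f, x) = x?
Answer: -924800/328751 - I*√15/657502 ≈ -2.8131 - 5.8904e-6*I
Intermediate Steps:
y(j) = √j
a(b) = 4*b² (a(b) = (2*b)² = 4*b²)
(y(K(6, -15)) + a(-680))/(-460473 - 197029) = (√(-15) + 4*(-680)²)/(-460473 - 197029) = (I*√15 + 4*462400)/(-657502) = (I*√15 + 1849600)*(-1/657502) = (1849600 + I*√15)*(-1/657502) = -924800/328751 - I*√15/657502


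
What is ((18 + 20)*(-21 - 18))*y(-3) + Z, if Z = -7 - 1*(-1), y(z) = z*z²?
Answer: 40008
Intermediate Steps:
y(z) = z³
Z = -6 (Z = -7 + 1 = -6)
((18 + 20)*(-21 - 18))*y(-3) + Z = ((18 + 20)*(-21 - 18))*(-3)³ - 6 = (38*(-39))*(-27) - 6 = -1482*(-27) - 6 = 40014 - 6 = 40008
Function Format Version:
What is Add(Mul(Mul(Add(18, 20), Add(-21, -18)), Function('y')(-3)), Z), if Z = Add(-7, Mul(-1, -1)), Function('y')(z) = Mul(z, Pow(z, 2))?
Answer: 40008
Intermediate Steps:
Function('y')(z) = Pow(z, 3)
Z = -6 (Z = Add(-7, 1) = -6)
Add(Mul(Mul(Add(18, 20), Add(-21, -18)), Function('y')(-3)), Z) = Add(Mul(Mul(Add(18, 20), Add(-21, -18)), Pow(-3, 3)), -6) = Add(Mul(Mul(38, -39), -27), -6) = Add(Mul(-1482, -27), -6) = Add(40014, -6) = 40008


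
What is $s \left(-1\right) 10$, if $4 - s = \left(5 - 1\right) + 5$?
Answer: $50$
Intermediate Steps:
$s = -5$ ($s = 4 - \left(\left(5 - 1\right) + 5\right) = 4 - \left(4 + 5\right) = 4 - 9 = -5$)
$s \left(-1\right) 10 = \left(-5\right) \left(-1\right) 10 = 5 \cdot 10 = 50$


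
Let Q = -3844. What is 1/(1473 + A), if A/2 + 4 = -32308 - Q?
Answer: -1/55463 ≈ -1.8030e-5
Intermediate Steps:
A = -56936 (A = -8 + 2*(-32308 - 1*(-3844)) = -8 + 2*(-32308 + 3844) = -8 + 2*(-28464) = -8 - 56928 = -56936)
1/(1473 + A) = 1/(1473 - 56936) = 1/(-55463) = -1/55463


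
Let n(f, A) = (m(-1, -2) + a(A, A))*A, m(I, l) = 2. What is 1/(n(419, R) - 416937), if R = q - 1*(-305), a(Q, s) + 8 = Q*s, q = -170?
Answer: 1/2042628 ≈ 4.8957e-7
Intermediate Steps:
a(Q, s) = -8 + Q*s
R = 135 (R = -170 - 1*(-305) = -170 + 305 = 135)
n(f, A) = A*(-6 + A²) (n(f, A) = (2 + (-8 + A*A))*A = (2 + (-8 + A²))*A = (-6 + A²)*A = A*(-6 + A²))
1/(n(419, R) - 416937) = 1/(135*(-6 + 135²) - 416937) = 1/(135*(-6 + 18225) - 416937) = 1/(135*18219 - 416937) = 1/(2459565 - 416937) = 1/2042628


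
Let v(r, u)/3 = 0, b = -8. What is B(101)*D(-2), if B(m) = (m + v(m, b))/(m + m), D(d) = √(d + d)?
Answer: I ≈ 1.0*I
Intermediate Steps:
v(r, u) = 0 (v(r, u) = 3*0 = 0)
D(d) = √2*√d (D(d) = √(2*d) = √2*√d)
B(m) = ½ (B(m) = (m + 0)/(m + m) = m/((2*m)) = m*(1/(2*m)) = ½)
B(101)*D(-2) = (√2*√(-2))/2 = (√2*(I*√2))/2 = (2*I)/2 = I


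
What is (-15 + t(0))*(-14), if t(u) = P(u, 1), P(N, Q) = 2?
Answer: 182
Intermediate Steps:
t(u) = 2
(-15 + t(0))*(-14) = (-15 + 2)*(-14) = -13*(-14) = 182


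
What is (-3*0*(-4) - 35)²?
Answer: 1225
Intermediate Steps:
(-3*0*(-4) - 35)² = (0*(-4) - 35)² = (0 - 35)² = (-35)² = 1225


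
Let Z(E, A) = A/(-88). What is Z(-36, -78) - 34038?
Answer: -1497633/44 ≈ -34037.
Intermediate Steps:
Z(E, A) = -A/88 (Z(E, A) = A*(-1/88) = -A/88)
Z(-36, -78) - 34038 = -1/88*(-78) - 34038 = 39/44 - 34038 = -1497633/44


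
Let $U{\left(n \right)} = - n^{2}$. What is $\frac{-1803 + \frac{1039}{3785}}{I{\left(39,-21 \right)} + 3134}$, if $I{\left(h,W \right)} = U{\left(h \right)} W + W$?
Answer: $- \frac{3411658}{66339695} \approx -0.051427$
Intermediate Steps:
$I{\left(h,W \right)} = W - W h^{2}$ ($I{\left(h,W \right)} = - h^{2} W + W = - W h^{2} + W = W - W h^{2}$)
$\frac{-1803 + \frac{1039}{3785}}{I{\left(39,-21 \right)} + 3134} = \frac{-1803 + \frac{1039}{3785}}{- 21 \left(1 - 39^{2}\right) + 3134} = \frac{-1803 + 1039 \cdot \frac{1}{3785}}{- 21 \left(1 - 1521\right) + 3134} = \frac{-1803 + \frac{1039}{3785}}{- 21 \left(1 - 1521\right) + 3134} = - \frac{6823316}{3785 \left(\left(-21\right) \left(-1520\right) + 3134\right)} = - \frac{6823316}{3785 \left(31920 + 3134\right)} = - \frac{6823316}{3785 \cdot 35054} = \left(- \frac{6823316}{3785}\right) \frac{1}{35054} = - \frac{3411658}{66339695}$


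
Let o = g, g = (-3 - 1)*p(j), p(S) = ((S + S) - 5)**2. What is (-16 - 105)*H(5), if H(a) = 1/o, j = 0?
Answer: 121/100 ≈ 1.2100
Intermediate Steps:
p(S) = (-5 + 2*S)**2 (p(S) = (2*S - 5)**2 = (-5 + 2*S)**2)
g = -100 (g = (-3 - 1)*(-5 + 2*0)**2 = -4*(-5 + 0)**2 = -4*(-5)**2 = -4*25 = -100)
o = -100
H(a) = -1/100 (H(a) = 1/(-100) = -1/100)
(-16 - 105)*H(5) = (-16 - 105)*(-1/100) = -121*(-1/100) = 121/100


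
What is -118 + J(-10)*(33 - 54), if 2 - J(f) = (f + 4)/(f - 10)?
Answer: -1537/10 ≈ -153.70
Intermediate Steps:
J(f) = 2 - (4 + f)/(-10 + f) (J(f) = 2 - (f + 4)/(f - 10) = 2 - (4 + f)/(-10 + f))
-118 + J(-10)*(33 - 54) = -118 + ((-24 - 10)/(-10 - 10))*(33 - 54) = -118 + (-34/(-20))*(-21) = -118 - 1/20*(-34)*(-21) = -118 + (17/10)*(-21) = -118 - 357/10 = -1537/10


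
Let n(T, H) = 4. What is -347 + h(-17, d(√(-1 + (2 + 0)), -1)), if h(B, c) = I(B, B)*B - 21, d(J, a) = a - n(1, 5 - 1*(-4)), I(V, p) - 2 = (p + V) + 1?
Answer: 159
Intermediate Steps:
I(V, p) = 3 + V + p (I(V, p) = 2 + ((p + V) + 1) = 2 + ((V + p) + 1) = 2 + (1 + V + p) = 3 + V + p)
d(J, a) = -4 + a (d(J, a) = a - 1*4 = a - 4 = -4 + a)
h(B, c) = -21 + B*(3 + 2*B) (h(B, c) = (3 + B + B)*B - 21 = (3 + 2*B)*B - 21 = B*(3 + 2*B) - 21 = -21 + B*(3 + 2*B))
-347 + h(-17, d(√(-1 + (2 + 0)), -1)) = -347 + (-21 - 17*(3 + 2*(-17))) = -347 + (-21 - 17*(3 - 34)) = -347 + (-21 - 17*(-31)) = -347 + (-21 + 527) = -347 + 506 = 159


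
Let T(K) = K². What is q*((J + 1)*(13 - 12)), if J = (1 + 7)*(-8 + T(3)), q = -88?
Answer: -792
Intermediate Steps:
J = 8 (J = (1 + 7)*(-8 + 3²) = 8*(-8 + 9) = 8*1 = 8)
q*((J + 1)*(13 - 12)) = -88*(8 + 1)*(13 - 12) = -792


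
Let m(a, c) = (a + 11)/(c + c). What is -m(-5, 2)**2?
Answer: -9/4 ≈ -2.2500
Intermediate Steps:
m(a, c) = (11 + a)/(2*c) (m(a, c) = (11 + a)/((2*c)) = (11 + a)*(1/(2*c)) = (11 + a)/(2*c))
-m(-5, 2)**2 = -((1/2)*(11 - 5)/2)**2 = -((1/2)*(1/2)*6)**2 = -(3/2)**2 = -1*9/4 = -9/4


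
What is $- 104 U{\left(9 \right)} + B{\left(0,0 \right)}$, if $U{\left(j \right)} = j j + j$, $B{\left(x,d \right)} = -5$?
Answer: $-9365$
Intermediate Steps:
$U{\left(j \right)} = j + j^{2}$ ($U{\left(j \right)} = j^{2} + j = j + j^{2}$)
$- 104 U{\left(9 \right)} + B{\left(0,0 \right)} = - 104 \cdot 9 \left(1 + 9\right) - 5 = - 104 \cdot 9 \cdot 10 - 5 = \left(-104\right) 90 - 5 = -9360 - 5 = -9365$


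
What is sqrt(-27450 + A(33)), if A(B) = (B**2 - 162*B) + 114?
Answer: I*sqrt(31593) ≈ 177.74*I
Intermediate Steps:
A(B) = 114 + B**2 - 162*B
sqrt(-27450 + A(33)) = sqrt(-27450 + (114 + 33**2 - 162*33)) = sqrt(-27450 + (114 + 1089 - 5346)) = sqrt(-27450 - 4143) = sqrt(-31593) = I*sqrt(31593)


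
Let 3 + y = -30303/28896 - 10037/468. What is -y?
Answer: 4104535/160992 ≈ 25.495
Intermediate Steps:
y = -4104535/160992 (y = -3 + (-30303/28896 - 10037/468) = -3 + (-30303*1/28896 - 10037*1/468) = -3 + (-1443/1376 - 10037/468) = -3 - 3621559/160992 = -4104535/160992 ≈ -25.495)
-y = -1*(-4104535/160992) = 4104535/160992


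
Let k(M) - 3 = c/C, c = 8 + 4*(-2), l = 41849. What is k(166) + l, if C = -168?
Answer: 41852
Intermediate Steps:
c = 0 (c = 8 - 8 = 0)
k(M) = 3 (k(M) = 3 + 0/(-168) = 3 + 0*(-1/168) = 3 + 0 = 3)
k(166) + l = 3 + 41849 = 41852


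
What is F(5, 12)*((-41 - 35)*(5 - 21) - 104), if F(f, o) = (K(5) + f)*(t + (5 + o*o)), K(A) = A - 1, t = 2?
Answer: 1511208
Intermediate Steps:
K(A) = -1 + A
F(f, o) = (4 + f)*(7 + o²) (F(f, o) = ((-1 + 5) + f)*(2 + (5 + o*o)) = (4 + f)*(2 + (5 + o²)) = (4 + f)*(7 + o²))
F(5, 12)*((-41 - 35)*(5 - 21) - 104) = (28 + 4*12² + 7*5 + 5*12²)*((-41 - 35)*(5 - 21) - 104) = (28 + 4*144 + 35 + 5*144)*(-76*(-16) - 104) = (28 + 576 + 35 + 720)*(1216 - 104) = 1359*1112 = 1511208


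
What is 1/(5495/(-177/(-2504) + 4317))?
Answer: 2161989/2751896 ≈ 0.78564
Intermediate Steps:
1/(5495/(-177/(-2504) + 4317)) = 1/(5495/(-177*(-1/2504) + 4317)) = 1/(5495/(177/2504 + 4317)) = 1/(5495/(10809945/2504)) = 1/(5495*(2504/10809945)) = 1/(2751896/2161989) = 2161989/2751896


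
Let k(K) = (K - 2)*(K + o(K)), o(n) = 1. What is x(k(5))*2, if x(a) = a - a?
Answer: 0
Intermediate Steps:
k(K) = (1 + K)*(-2 + K) (k(K) = (K - 2)*(K + 1) = (-2 + K)*(1 + K) = (1 + K)*(-2 + K))
x(a) = 0
x(k(5))*2 = 0*2 = 0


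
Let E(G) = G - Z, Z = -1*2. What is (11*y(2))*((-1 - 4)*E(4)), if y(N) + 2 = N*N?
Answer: -660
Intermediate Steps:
Z = -2
E(G) = 2 + G (E(G) = G - 1*(-2) = G + 2 = 2 + G)
y(N) = -2 + N² (y(N) = -2 + N*N = -2 + N²)
(11*y(2))*((-1 - 4)*E(4)) = (11*(-2 + 2²))*((-1 - 4)*(2 + 4)) = (11*(-2 + 4))*(-5*6) = (11*2)*(-30) = 22*(-30) = -660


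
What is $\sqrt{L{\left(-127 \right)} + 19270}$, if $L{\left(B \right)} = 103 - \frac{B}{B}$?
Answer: $2 \sqrt{4843} \approx 139.18$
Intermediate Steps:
$L{\left(B \right)} = 102$ ($L{\left(B \right)} = 103 - 1 = 102$)
$\sqrt{L{\left(-127 \right)} + 19270} = \sqrt{102 + 19270} = \sqrt{19372} = 2 \sqrt{4843}$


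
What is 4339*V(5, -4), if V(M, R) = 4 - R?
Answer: 34712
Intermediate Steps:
4339*V(5, -4) = 4339*(4 - 1*(-4)) = 4339*(4 + 4) = 4339*8 = 34712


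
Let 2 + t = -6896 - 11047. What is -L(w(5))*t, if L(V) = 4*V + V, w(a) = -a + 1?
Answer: -358900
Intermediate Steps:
w(a) = 1 - a
L(V) = 5*V
t = -17945 (t = -2 + (-6896 - 11047) = -2 - 17943 = -17945)
-L(w(5))*t = -5*(1 - 1*5)*(-17945) = -5*(1 - 5)*(-17945) = -5*(-4)*(-17945) = -(-20)*(-17945) = -1*358900 = -358900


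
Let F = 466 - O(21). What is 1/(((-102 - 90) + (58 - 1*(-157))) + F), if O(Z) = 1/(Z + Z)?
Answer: 42/20537 ≈ 0.0020451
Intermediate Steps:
O(Z) = 1/(2*Z)
F = 19571/42 (F = 466 - 1/(2*21) = 466 - 1*1/42 = 466 - 1/42 = 19571/42 ≈ 465.98)
1/(((-102 - 90) + (58 - 1*(-157))) + F) = 1/(((-102 - 90) + (58 - 1*(-157))) + 19571/42) = 1/((-192 + (58 + 157)) + 19571/42) = 1/((-192 + 215) + 19571/42) = 1/(23 + 19571/42) = 1/(20537/42) = 42/20537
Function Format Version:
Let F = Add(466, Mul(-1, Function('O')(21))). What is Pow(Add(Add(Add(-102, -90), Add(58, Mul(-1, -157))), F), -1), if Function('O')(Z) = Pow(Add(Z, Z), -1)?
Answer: Rational(42, 20537) ≈ 0.0020451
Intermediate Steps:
Function('O')(Z) = Mul(Rational(1, 2), Pow(Z, -1)) (Function('O')(Z) = Pow(Mul(2, Z), -1) = Mul(Rational(1, 2), Pow(Z, -1)))
F = Rational(19571, 42) (F = Add(466, Mul(-1, Mul(Rational(1, 2), Pow(21, -1)))) = Add(466, Mul(-1, Mul(Rational(1, 2), Rational(1, 21)))) = Add(466, Mul(-1, Rational(1, 42))) = Add(466, Rational(-1, 42)) = Rational(19571, 42) ≈ 465.98)
Pow(Add(Add(Add(-102, -90), Add(58, Mul(-1, -157))), F), -1) = Pow(Add(Add(Add(-102, -90), Add(58, Mul(-1, -157))), Rational(19571, 42)), -1) = Pow(Add(Add(-192, Add(58, 157)), Rational(19571, 42)), -1) = Pow(Add(Add(-192, 215), Rational(19571, 42)), -1) = Pow(Add(23, Rational(19571, 42)), -1) = Pow(Rational(20537, 42), -1) = Rational(42, 20537)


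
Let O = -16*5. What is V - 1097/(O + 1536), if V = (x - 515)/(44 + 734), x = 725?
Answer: -273853/566384 ≈ -0.48351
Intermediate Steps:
V = 105/389 (V = (725 - 515)/(44 + 734) = 210/778 = 210*(1/778) = 105/389 ≈ 0.26992)
O = -80
V - 1097/(O + 1536) = 105/389 - 1097/(-80 + 1536) = 105/389 - 1097/1456 = -273853/566384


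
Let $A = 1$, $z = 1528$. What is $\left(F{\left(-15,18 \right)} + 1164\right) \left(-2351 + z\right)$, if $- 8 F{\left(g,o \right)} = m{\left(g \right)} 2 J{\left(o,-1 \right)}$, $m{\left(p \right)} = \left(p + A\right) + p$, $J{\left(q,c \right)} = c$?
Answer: $- \frac{3808021}{4} \approx -9.5201 \cdot 10^{5}$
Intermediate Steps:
$m{\left(p \right)} = 1 + 2 p$ ($m{\left(p \right)} = \left(p + 1\right) + p = \left(1 + p\right) + p = 1 + 2 p$)
$F{\left(g,o \right)} = \frac{1}{4} + \frac{g}{2}$ ($F{\left(g,o \right)} = - \frac{\left(1 + 2 g\right) 2 \left(-1\right)}{8} = - \frac{\left(2 + 4 g\right) \left(-1\right)}{8} = - \frac{-2 - 4 g}{8} = \frac{1}{4} + \frac{g}{2}$)
$\left(F{\left(-15,18 \right)} + 1164\right) \left(-2351 + z\right) = \left(\left(\frac{1}{4} + \frac{1}{2} \left(-15\right)\right) + 1164\right) \left(-2351 + 1528\right) = \left(\left(\frac{1}{4} - \frac{15}{2}\right) + 1164\right) \left(-823\right) = \left(- \frac{29}{4} + 1164\right) \left(-823\right) = \frac{4627}{4} \left(-823\right) = - \frac{3808021}{4}$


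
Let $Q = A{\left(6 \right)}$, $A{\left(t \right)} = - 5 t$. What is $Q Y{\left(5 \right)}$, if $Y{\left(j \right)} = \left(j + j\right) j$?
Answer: $-1500$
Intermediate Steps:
$Y{\left(j \right)} = 2 j^{2}$ ($Y{\left(j \right)} = 2 j j = 2 j^{2}$)
$Q = -30$ ($Q = \left(-5\right) 6 = -30$)
$Q Y{\left(5 \right)} = - 30 \cdot 2 \cdot 5^{2} = - 30 \cdot 2 \cdot 25 = \left(-30\right) 50 = -1500$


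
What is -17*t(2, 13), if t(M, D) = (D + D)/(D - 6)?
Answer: -442/7 ≈ -63.143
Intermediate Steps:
t(M, D) = 2*D/(-6 + D) (t(M, D) = (2*D)/(-6 + D) = 2*D/(-6 + D))
-17*t(2, 13) = -34*13/(-6 + 13) = -34*13/7 = -17*26/7 = -442/7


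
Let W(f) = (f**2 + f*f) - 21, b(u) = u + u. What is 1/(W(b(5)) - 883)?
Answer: -1/704 ≈ -0.0014205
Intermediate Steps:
b(u) = 2*u
W(f) = -21 + 2*f**2 (W(f) = (f**2 + f**2) - 21 = 2*f**2 - 21 = -21 + 2*f**2)
1/(W(b(5)) - 883) = 1/((-21 + 2*(2*5)**2) - 883) = 1/((-21 + 2*10**2) - 883) = 1/((-21 + 2*100) - 883) = 1/((-21 + 200) - 883) = 1/(179 - 883) = 1/(-704) = -1/704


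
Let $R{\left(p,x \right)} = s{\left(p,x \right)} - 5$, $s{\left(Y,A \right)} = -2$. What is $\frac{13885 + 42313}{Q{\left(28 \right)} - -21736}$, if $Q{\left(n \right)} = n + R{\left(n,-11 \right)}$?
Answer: $\frac{56198}{21757} \approx 2.583$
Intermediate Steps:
$R{\left(p,x \right)} = -7$ ($R{\left(p,x \right)} = -2 - 5 = -7$)
$Q{\left(n \right)} = -7 + n$ ($Q{\left(n \right)} = n - 7 = -7 + n$)
$\frac{13885 + 42313}{Q{\left(28 \right)} - -21736} = \frac{13885 + 42313}{\left(-7 + 28\right) - -21736} = \frac{56198}{21 + 21736} = \frac{56198}{21757}$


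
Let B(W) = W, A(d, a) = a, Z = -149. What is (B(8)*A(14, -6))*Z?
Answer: 7152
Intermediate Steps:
(B(8)*A(14, -6))*Z = (8*(-6))*(-149) = -48*(-149) = 7152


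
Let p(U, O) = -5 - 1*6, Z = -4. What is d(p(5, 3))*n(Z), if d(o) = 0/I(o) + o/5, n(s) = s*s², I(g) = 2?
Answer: 704/5 ≈ 140.80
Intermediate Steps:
p(U, O) = -11 (p(U, O) = -5 - 6 = -11)
n(s) = s³
d(o) = o/5 (d(o) = 0/2 + o/5 = 0*(½) + o*(⅕) = 0 + o/5 = o/5)
d(p(5, 3))*n(Z) = ((⅕)*(-11))*(-4)³ = -11/5*(-64) = 704/5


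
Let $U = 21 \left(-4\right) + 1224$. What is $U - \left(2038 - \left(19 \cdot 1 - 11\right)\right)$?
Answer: $-890$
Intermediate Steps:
$U = 1140$ ($U = -84 + 1224 = 1140$)
$U - \left(2038 - \left(19 \cdot 1 - 11\right)\right) = 1140 - \left(2038 - \left(19 \cdot 1 - 11\right)\right) = 1140 - \left(2038 - \left(19 - 11\right)\right) = 1140 - \left(2038 - 8\right) = 1140 - 2030 = -890$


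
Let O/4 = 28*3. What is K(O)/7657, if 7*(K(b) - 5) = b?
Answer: 53/7657 ≈ 0.0069218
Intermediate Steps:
O = 336 (O = 4*(28*3) = 4*84 = 336)
K(b) = 5 + b/7
K(O)/7657 = (5 + (1/7)*336)/7657 = (5 + 48)*(1/7657) = 53*(1/7657) = 53/7657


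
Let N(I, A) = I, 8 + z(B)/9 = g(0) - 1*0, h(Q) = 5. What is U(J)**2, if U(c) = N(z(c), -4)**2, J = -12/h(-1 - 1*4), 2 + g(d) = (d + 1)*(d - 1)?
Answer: 96059601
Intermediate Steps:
g(d) = -2 + (1 + d)*(-1 + d) (g(d) = -2 + (d + 1)*(d - 1) = -2 + (1 + d)*(-1 + d))
z(B) = -99 (z(B) = -72 + 9*((-3 + 0**2) - 1*0) = -72 + 9*((-3 + 0) + 0) = -72 + 9*(-3 + 0) = -72 + 9*(-3) = -72 - 27 = -99)
J = -12/5 ≈ -2.4000
U(c) = 9801 (U(c) = (-99)**2 = 9801)
U(J)**2 = 9801**2 = 96059601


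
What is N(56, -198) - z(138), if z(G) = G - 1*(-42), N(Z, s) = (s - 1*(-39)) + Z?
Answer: -283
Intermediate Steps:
N(Z, s) = 39 + Z + s (N(Z, s) = (s + 39) + Z = (39 + s) + Z = 39 + Z + s)
z(G) = 42 + G (z(G) = G + 42 = 42 + G)
N(56, -198) - z(138) = (39 + 56 - 198) - (42 + 138) = -103 - 1*180 = -103 - 180 = -283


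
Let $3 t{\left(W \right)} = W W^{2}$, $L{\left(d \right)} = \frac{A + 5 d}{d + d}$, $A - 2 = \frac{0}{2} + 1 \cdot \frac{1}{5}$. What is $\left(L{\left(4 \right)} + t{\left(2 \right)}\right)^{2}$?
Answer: $\frac{426409}{14400} \approx 29.612$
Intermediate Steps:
$A = \frac{11}{5}$ ($A = 2 + \left(\frac{0}{2} + 1 \cdot \frac{1}{5}\right) = 2 + \left(0 \cdot \frac{1}{2} + 1 \cdot \frac{1}{5}\right) = 2 + \left(0 + \frac{1}{5}\right) = 2 + \frac{1}{5} = \frac{11}{5} \approx 2.2$)
$L{\left(d \right)} = \frac{\frac{11}{5} + 5 d}{2 d}$ ($L{\left(d \right)} = \frac{\frac{11}{5} + 5 d}{d + d} = \frac{\frac{11}{5} + 5 d}{2 d}$)
$t{\left(W \right)} = \frac{W^{3}}{3}$ ($t{\left(W \right)} = \frac{W W^{2}}{3} = \frac{W^{3}}{3}$)
$\left(L{\left(4 \right)} + t{\left(2 \right)}\right)^{2} = \left(\frac{11 + 25 \cdot 4}{10 \cdot 4} + \frac{2^{3}}{3}\right)^{2} = \left(\frac{1}{10} \cdot \frac{1}{4} \left(11 + 100\right) + \frac{1}{3} \cdot 8\right)^{2} = \left(\frac{1}{10} \cdot \frac{1}{4} \cdot 111 + \frac{8}{3}\right)^{2} = \left(\frac{111}{40} + \frac{8}{3}\right)^{2} = \left(\frac{653}{120}\right)^{2} = \frac{426409}{14400}$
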